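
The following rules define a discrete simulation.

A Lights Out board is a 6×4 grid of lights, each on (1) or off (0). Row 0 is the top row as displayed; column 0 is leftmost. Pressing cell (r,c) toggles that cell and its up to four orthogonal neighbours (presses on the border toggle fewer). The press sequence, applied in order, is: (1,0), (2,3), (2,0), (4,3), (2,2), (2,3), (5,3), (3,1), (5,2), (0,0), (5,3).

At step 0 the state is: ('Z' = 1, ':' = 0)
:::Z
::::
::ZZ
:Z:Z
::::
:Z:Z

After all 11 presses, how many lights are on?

10

t=0: :::Z
::::
::ZZ
:Z:Z
::::
:Z:Z
t=1: Z::Z
ZZ::
Z:ZZ
:Z:Z
::::
:Z:Z
t=2: Z::Z
ZZ:Z
Z:::
:Z::
::::
:Z:Z
t=3: Z::Z
:Z:Z
:Z::
ZZ::
::::
:Z:Z
t=4: Z::Z
:Z:Z
:Z::
ZZ:Z
::ZZ
:Z::
t=5: Z::Z
:ZZZ
::ZZ
ZZZZ
::ZZ
:Z::
t=6: Z::Z
:ZZ:
::::
ZZZ:
::ZZ
:Z::
t=7: Z::Z
:ZZ:
::::
ZZZ:
::Z:
:ZZZ
t=8: Z::Z
:ZZ:
:Z::
::::
:ZZ:
:ZZZ
t=9: Z::Z
:ZZ:
:Z::
::::
:Z::
::::
t=10: :Z:Z
ZZZ:
:Z::
::::
:Z::
::::
t=11: :Z:Z
ZZZ:
:Z::
::::
:Z:Z
::ZZ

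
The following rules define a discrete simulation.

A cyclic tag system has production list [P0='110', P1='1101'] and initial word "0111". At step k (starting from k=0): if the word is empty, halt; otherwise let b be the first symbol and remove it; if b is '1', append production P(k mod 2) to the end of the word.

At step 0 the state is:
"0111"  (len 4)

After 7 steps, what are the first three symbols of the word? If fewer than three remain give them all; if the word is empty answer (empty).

111

step 0: "0111"  (len 4)
step 1: "111"  (len 3)
step 2: "111101"  (len 6)
step 3: "11101110"  (len 8)
step 4: "11011101101"  (len 11)
step 5: "1011101101110"  (len 13)
step 6: "0111011011101101"  (len 16)
step 7: "111011011101101"  (len 15)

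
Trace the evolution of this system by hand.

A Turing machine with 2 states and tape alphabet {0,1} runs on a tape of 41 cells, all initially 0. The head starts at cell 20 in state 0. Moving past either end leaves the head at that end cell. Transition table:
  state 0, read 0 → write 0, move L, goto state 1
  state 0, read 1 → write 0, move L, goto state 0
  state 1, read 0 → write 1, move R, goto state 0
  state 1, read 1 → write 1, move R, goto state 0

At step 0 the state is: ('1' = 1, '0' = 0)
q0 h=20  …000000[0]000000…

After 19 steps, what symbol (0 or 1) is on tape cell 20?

0

gen 0: q0 h=20  …000000[0]000000…
gen 1: q1 h=19  …000000[0]000000…
gen 2: q0 h=20  …000001[0]000000…
gen 3: q1 h=19  …000000[1]000000…
gen 4: q0 h=20  …000001[0]000000…
gen 5: q1 h=19  …000000[1]000000…
gen 6: q0 h=20  …000001[0]000000…
gen 7: q1 h=19  …000000[1]000000…
gen 8: q0 h=20  …000001[0]000000…
gen 9: q1 h=19  …000000[1]000000…
gen 10: q0 h=20  …000001[0]000000…
gen 11: q1 h=19  …000000[1]000000…
gen 12: q0 h=20  …000001[0]000000…
gen 13: q1 h=19  …000000[1]000000…
gen 14: q0 h=20  …000001[0]000000…
gen 15: q1 h=19  …000000[1]000000…
gen 16: q0 h=20  …000001[0]000000…
gen 17: q1 h=19  …000000[1]000000…
gen 18: q0 h=20  …000001[0]000000…
gen 19: q1 h=19  …000000[1]000000…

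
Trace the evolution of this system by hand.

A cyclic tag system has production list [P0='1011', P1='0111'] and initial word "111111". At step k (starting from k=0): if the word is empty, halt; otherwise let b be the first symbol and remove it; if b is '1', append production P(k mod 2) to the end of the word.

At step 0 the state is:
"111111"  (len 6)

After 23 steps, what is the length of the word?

59

t=0: "111111"  (len 6)
t=1: "111111011"  (len 9)
t=2: "111110110111"  (len 12)
t=3: "111101101111011"  (len 15)
t=4: "111011011110110111"  (len 18)
t=5: "110110111101101111011"  (len 21)
t=6: "101101111011011110110111"  (len 24)
t=7: "011011110110111101101111011"  (len 27)
t=8: "11011110110111101101111011"  (len 26)
t=9: "10111101101111011011110111011"  (len 29)
t=10: "01111011011110110111101110110111"  (len 32)
t=11: "1111011011110110111101110110111"  (len 31)
t=12: "1110110111101101111011101101110111"  (len 34)
t=13: "1101101111011011110111011011101111011"  (len 37)
t=14: "1011011110110111101110110111011110110111"  (len 40)
t=15: "0110111101101111011101101110111101101111011"  (len 43)
t=16: "110111101101111011101101110111101101111011"  (len 42)
t=17: "101111011011110111011011101111011011110111011"  (len 45)
t=18: "011110110111101110110111011110110111101110110111"  (len 48)
t=19: "11110110111101110110111011110110111101110110111"  (len 47)
t=20: "11101101111011101101110111101101111011101101110111"  (len 50)
t=21: "11011011110111011011101111011011110111011011101111011"  (len 53)
t=22: "10110111101110110111011110110111101110110111011110110111"  (len 56)
t=23: "01101111011101101110111101101111011101101110111101101111011"  (len 59)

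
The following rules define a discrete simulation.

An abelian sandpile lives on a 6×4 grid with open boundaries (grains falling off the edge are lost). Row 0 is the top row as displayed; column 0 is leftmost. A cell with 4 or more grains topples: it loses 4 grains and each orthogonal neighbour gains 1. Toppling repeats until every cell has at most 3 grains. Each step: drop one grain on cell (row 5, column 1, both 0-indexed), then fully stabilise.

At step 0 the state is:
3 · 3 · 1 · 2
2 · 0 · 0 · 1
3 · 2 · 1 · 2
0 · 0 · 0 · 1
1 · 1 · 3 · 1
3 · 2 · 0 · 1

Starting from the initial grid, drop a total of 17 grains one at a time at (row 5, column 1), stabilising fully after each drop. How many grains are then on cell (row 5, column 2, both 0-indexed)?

3

gen 0: 3 · 3 · 1 · 2
2 · 0 · 0 · 1
3 · 2 · 1 · 2
0 · 0 · 0 · 1
1 · 1 · 3 · 1
3 · 2 · 0 · 1
gen 1: 3 · 3 · 1 · 2
2 · 0 · 0 · 1
3 · 2 · 1 · 2
0 · 0 · 0 · 1
1 · 1 · 3 · 1
3 · 3 · 0 · 1
gen 2: 3 · 3 · 1 · 2
2 · 0 · 0 · 1
3 · 2 · 1 · 2
0 · 0 · 0 · 1
2 · 2 · 3 · 1
0 · 1 · 1 · 1
gen 3: 3 · 3 · 1 · 2
2 · 0 · 0 · 1
3 · 2 · 1 · 2
0 · 0 · 0 · 1
2 · 2 · 3 · 1
0 · 2 · 1 · 1
gen 4: 3 · 3 · 1 · 2
2 · 0 · 0 · 1
3 · 2 · 1 · 2
0 · 0 · 0 · 1
2 · 2 · 3 · 1
0 · 3 · 1 · 1
gen 5: 3 · 3 · 1 · 2
2 · 0 · 0 · 1
3 · 2 · 1 · 2
0 · 0 · 0 · 1
2 · 3 · 3 · 1
1 · 0 · 2 · 1
gen 6: 3 · 3 · 1 · 2
2 · 0 · 0 · 1
3 · 2 · 1 · 2
0 · 0 · 0 · 1
2 · 3 · 3 · 1
1 · 1 · 2 · 1
gen 7: 3 · 3 · 1 · 2
2 · 0 · 0 · 1
3 · 2 · 1 · 2
0 · 0 · 0 · 1
2 · 3 · 3 · 1
1 · 2 · 2 · 1
gen 8: 3 · 3 · 1 · 2
2 · 0 · 0 · 1
3 · 2 · 1 · 2
0 · 0 · 0 · 1
2 · 3 · 3 · 1
1 · 3 · 2 · 1
gen 9: 3 · 3 · 1 · 2
2 · 0 · 0 · 1
3 · 2 · 1 · 2
0 · 1 · 1 · 1
3 · 1 · 1 · 2
2 · 2 · 0 · 2
gen 10: 3 · 3 · 1 · 2
2 · 0 · 0 · 1
3 · 2 · 1 · 2
0 · 1 · 1 · 1
3 · 1 · 1 · 2
2 · 3 · 0 · 2
gen 11: 3 · 3 · 1 · 2
2 · 0 · 0 · 1
3 · 2 · 1 · 2
0 · 1 · 1 · 1
3 · 2 · 1 · 2
3 · 0 · 1 · 2
gen 12: 3 · 3 · 1 · 2
2 · 0 · 0 · 1
3 · 2 · 1 · 2
0 · 1 · 1 · 1
3 · 2 · 1 · 2
3 · 1 · 1 · 2
gen 13: 3 · 3 · 1 · 2
2 · 0 · 0 · 1
3 · 2 · 1 · 2
0 · 1 · 1 · 1
3 · 2 · 1 · 2
3 · 2 · 1 · 2
gen 14: 3 · 3 · 1 · 2
2 · 0 · 0 · 1
3 · 2 · 1 · 2
0 · 1 · 1 · 1
3 · 2 · 1 · 2
3 · 3 · 1 · 2
gen 15: 3 · 3 · 1 · 2
2 · 0 · 0 · 1
3 · 2 · 1 · 2
1 · 2 · 1 · 1
1 · 0 · 2 · 2
1 · 2 · 2 · 2
gen 16: 3 · 3 · 1 · 2
2 · 0 · 0 · 1
3 · 2 · 1 · 2
1 · 2 · 1 · 1
1 · 0 · 2 · 2
1 · 3 · 2 · 2
gen 17: 3 · 3 · 1 · 2
2 · 0 · 0 · 1
3 · 2 · 1 · 2
1 · 2 · 1 · 1
1 · 1 · 2 · 2
2 · 0 · 3 · 2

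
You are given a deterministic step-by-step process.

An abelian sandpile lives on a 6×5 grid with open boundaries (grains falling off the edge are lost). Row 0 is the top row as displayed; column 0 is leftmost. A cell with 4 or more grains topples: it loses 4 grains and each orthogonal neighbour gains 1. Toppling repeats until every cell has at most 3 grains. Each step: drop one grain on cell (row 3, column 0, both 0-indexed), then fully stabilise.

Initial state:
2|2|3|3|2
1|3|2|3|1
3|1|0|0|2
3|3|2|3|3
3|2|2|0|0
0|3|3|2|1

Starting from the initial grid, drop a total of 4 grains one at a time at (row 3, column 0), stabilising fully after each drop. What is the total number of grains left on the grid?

55

0) 2|2|3|3|2
1|3|2|3|1
3|1|0|0|2
3|3|2|3|3
3|2|2|0|0
0|3|3|2|1
1) 2|2|3|3|2
2|3|2|3|1
0|3|1|1|3
3|2|1|1|0
1|2|1|2|1
2|1|1|3|1
2) 2|2|3|3|2
2|3|2|3|1
1|3|1|1|3
0|3|1|1|0
2|2|1|2|1
2|1|1|3|1
3) 2|2|3|3|2
2|3|2|3|1
1|3|1|1|3
1|3|1|1|0
2|2|1|2|1
2|1|1|3|1
4) 2|2|3|3|2
2|3|2|3|1
1|3|1|1|3
2|3|1|1|0
2|2|1|2|1
2|1|1|3|1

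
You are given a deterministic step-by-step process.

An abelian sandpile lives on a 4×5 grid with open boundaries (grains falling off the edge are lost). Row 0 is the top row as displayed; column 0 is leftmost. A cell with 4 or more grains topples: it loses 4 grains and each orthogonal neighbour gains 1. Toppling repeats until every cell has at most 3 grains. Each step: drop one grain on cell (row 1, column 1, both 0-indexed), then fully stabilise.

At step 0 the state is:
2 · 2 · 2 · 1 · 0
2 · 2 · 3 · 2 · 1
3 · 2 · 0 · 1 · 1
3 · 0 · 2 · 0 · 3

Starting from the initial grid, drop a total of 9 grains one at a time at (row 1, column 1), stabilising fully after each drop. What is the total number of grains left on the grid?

33

k=0  2 · 2 · 2 · 1 · 0
2 · 2 · 3 · 2 · 1
3 · 2 · 0 · 1 · 1
3 · 0 · 2 · 0 · 3
k=1  2 · 2 · 2 · 1 · 0
2 · 3 · 3 · 2 · 1
3 · 2 · 0 · 1 · 1
3 · 0 · 2 · 0 · 3
k=2  2 · 3 · 3 · 1 · 0
3 · 1 · 0 · 3 · 1
3 · 3 · 1 · 1 · 1
3 · 0 · 2 · 0 · 3
k=3  2 · 3 · 3 · 1 · 0
3 · 2 · 0 · 3 · 1
3 · 3 · 1 · 1 · 1
3 · 0 · 2 · 0 · 3
k=4  2 · 3 · 3 · 1 · 0
3 · 3 · 0 · 3 · 1
3 · 3 · 1 · 1 · 1
3 · 0 · 2 · 0 · 3
k=5  0 · 2 · 0 · 2 · 0
2 · 3 · 2 · 3 · 1
2 · 1 · 2 · 1 · 1
0 · 2 · 2 · 0 · 3
k=6  0 · 3 · 0 · 2 · 0
3 · 0 · 3 · 3 · 1
2 · 2 · 2 · 1 · 1
0 · 2 · 2 · 0 · 3
k=7  0 · 3 · 0 · 2 · 0
3 · 1 · 3 · 3 · 1
2 · 2 · 2 · 1 · 1
0 · 2 · 2 · 0 · 3
k=8  0 · 3 · 0 · 2 · 0
3 · 2 · 3 · 3 · 1
2 · 2 · 2 · 1 · 1
0 · 2 · 2 · 0 · 3
k=9  0 · 3 · 0 · 2 · 0
3 · 3 · 3 · 3 · 1
2 · 2 · 2 · 1 · 1
0 · 2 · 2 · 0 · 3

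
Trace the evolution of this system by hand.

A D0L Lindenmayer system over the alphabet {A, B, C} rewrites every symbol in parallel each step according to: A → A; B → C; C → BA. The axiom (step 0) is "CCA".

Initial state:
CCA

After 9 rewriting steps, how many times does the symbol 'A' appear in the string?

11

gen 0: CCA
gen 1: BABAA
gen 2: CACAA
gen 3: BAABAAA
gen 4: CAACAAA
gen 5: BAAABAAAA
gen 6: CAAACAAAA
gen 7: BAAAABAAAAA
gen 8: CAAAACAAAAA
gen 9: BAAAAABAAAAAA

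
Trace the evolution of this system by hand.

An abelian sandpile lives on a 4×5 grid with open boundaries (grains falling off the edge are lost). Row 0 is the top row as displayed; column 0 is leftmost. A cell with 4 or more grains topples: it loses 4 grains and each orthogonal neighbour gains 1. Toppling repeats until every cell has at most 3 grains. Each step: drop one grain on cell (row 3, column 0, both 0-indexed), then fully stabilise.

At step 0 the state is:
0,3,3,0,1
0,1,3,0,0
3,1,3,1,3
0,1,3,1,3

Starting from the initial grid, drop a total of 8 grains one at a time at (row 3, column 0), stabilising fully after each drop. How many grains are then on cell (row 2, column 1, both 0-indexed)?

0) 0,3,3,0,1
0,1,3,0,0
3,1,3,1,3
0,1,3,1,3
1) 0,3,3,0,1
0,1,3,0,0
3,1,3,1,3
1,1,3,1,3
2) 0,3,3,0,1
0,1,3,0,0
3,1,3,1,3
2,1,3,1,3
3) 0,3,3,0,1
0,1,3,0,0
3,1,3,1,3
3,1,3,1,3
4) 0,3,3,0,1
1,1,3,0,0
0,2,3,1,3
1,2,3,1,3
5) 0,3,3,0,1
1,1,3,0,0
0,2,3,1,3
2,2,3,1,3
6) 0,3,3,0,1
1,1,3,0,0
0,2,3,1,3
3,2,3,1,3
7) 0,3,3,0,1
1,1,3,0,0
1,2,3,1,3
0,3,3,1,3
8) 0,3,3,0,1
1,1,3,0,0
1,2,3,1,3
1,3,3,1,3

2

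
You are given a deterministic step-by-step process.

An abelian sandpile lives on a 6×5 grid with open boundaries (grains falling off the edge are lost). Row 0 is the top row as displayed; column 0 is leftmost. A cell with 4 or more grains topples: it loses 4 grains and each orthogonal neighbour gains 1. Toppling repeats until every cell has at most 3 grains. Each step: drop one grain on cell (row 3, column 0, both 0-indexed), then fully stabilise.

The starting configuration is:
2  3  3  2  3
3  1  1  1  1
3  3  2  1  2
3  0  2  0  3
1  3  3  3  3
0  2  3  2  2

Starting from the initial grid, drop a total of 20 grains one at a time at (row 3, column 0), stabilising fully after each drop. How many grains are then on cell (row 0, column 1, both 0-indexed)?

step 0: 2  3  3  2  3
3  1  1  1  1
3  3  2  1  2
3  0  2  0  3
1  3  3  3  3
0  2  3  2  2
step 1: 3  3  3  2  3
0  3  1  1  1
2  0  3  1  2
1  2  2  0  3
2  3  3  3  3
0  2  3  2  2
step 2: 3  3  3  2  3
0  3  1  1  1
2  0  3  1  2
2  2  2  0  3
2  3  3  3  3
0  2  3  2  2
step 3: 3  3  3  2  3
0  3  1  1  1
2  0  3  1  2
3  2  2  0  3
2  3  3  3  3
0  2  3  2  2
step 4: 3  3  3  2  3
0  3  1  1  1
3  0  3  1  2
0  3  2  0  3
3  3  3  3  3
0  2  3  2  2
step 5: 3  3  3  2  3
0  3  1  1  1
3  0  3  1  2
1  3  2  0  3
3  3  3  3  3
0  2  3  2  2
step 6: 3  3  3  2  3
0  3  1  1  1
3  0  3  1  2
2  3  2  0  3
3  3  3  3  3
0  2  3  2  2
step 7: 3  3  3  2  3
0  3  1  1  1
3  0  3  1  2
3  3  2  0  3
3  3  3  3  3
0  2  3  2  2
step 8: 3  3  3  2  3
1  3  2  1  1
0  3  0  2  3
3  2  1  3  0
1  3  3  2  2
2  0  2  1  0
step 9: 3  3  3  2  3
1  3  2  1  1
1  3  0  2  3
0  3  1  3  0
2  3  3  2  2
2  0  2  1  0
step 10: 3  3  3  2  3
1  3  2  1  1
1  3  0  2  3
1  3  1  3  0
2  3  3  2  2
2  0  2  1  0
step 11: 3  3  3  2  3
1  3  2  1  1
1  3  0  2  3
2  3  1  3  0
2  3  3  2  2
2  0  2  1  0
step 12: 3  3  3  2  3
1  3  2  1  1
1  3  0  2  3
3  3  1  3  0
2  3  3  2  2
2  0  2  1  0
step 13: 0  2  1  3  3
3  2  0  2  1
3  1  2  2  3
2  2  3  3  0
0  2  0  3  2
3  1  3  1  0
step 14: 0  2  1  3  3
3  2  0  2  1
3  1  2  2  3
3  2  3  3  0
0  2  0  3  2
3  1  3  1  0
step 15: 1  2  1  3  3
0  3  0  2  1
1  2  2  2  3
1  3  3  3  0
1  2  0  3  2
3  1  3  1  0
step 16: 1  2  1  3  3
0  3  0  2  1
1  2  2  2  3
2  3  3  3  0
1  2  0  3  2
3  1  3  1  0
step 17: 1  2  1  3  3
0  3  0  2  1
1  2  2  2  3
3  3  3  3  0
1  2  0  3  2
3  1  3  1  0
step 18: 1  2  1  3  3
0  3  0  2  1
2  3  3  3  3
1  1  1  1  1
2  3  2  0  3
3  1  3  2  0
step 19: 1  2  1  3  3
0  3  0  2  1
2  3  3  3  3
2  1  1  1  1
2  3  2  0  3
3  1  3  2  0
step 20: 1  2  1  3  3
0  3  0  2  1
2  3  3  3  3
3  1  1  1  1
2  3  2  0  3
3  1  3  2  0

2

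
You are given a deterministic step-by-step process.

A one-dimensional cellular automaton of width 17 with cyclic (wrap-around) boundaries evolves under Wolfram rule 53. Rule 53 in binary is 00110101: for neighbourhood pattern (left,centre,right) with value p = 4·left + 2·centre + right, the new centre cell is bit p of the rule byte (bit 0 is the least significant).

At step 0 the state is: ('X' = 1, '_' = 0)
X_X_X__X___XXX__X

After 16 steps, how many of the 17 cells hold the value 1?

t=0: X_X_X__X___XXX__X
t=1: _XXXXX_XXX____X__
t=2: ______X___XXX_XXX
t=3: XXXXX_XXX____X___
t=4: _____X___XXX_XXX_
t=5: XXXX_XXX____X___X
t=6: ____X___XXX_XXX__
t=7: XXX_XXX____X___XX
t=8: ___X___XXX_XXX___
t=9: XX_XXX____X___XXX
t=10: __X___XXX_XXX____
t=11: X_XXX____X___XXXX
t=12: _X___XXX_XXX_____
t=13: _XXX____X___XXXXX
t=14: X___XXX_XXX______
t=15: XXX____X___XXXXX_
t=16: ___XXX_XXX______X

7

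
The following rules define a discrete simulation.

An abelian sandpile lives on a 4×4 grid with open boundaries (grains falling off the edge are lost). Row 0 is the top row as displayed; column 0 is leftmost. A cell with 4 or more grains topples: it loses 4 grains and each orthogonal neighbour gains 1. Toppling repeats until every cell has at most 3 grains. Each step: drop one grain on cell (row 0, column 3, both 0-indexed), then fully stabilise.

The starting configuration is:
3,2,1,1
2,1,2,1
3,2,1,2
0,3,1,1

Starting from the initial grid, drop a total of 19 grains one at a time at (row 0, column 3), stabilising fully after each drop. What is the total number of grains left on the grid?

step 0: 3,2,1,1
2,1,2,1
3,2,1,2
0,3,1,1
step 1: 3,2,1,2
2,1,2,1
3,2,1,2
0,3,1,1
step 2: 3,2,1,3
2,1,2,1
3,2,1,2
0,3,1,1
step 3: 3,2,2,0
2,1,2,2
3,2,1,2
0,3,1,1
step 4: 3,2,2,1
2,1,2,2
3,2,1,2
0,3,1,1
step 5: 3,2,2,2
2,1,2,2
3,2,1,2
0,3,1,1
step 6: 3,2,2,3
2,1,2,2
3,2,1,2
0,3,1,1
step 7: 3,2,3,0
2,1,2,3
3,2,1,2
0,3,1,1
step 8: 3,2,3,1
2,1,2,3
3,2,1,2
0,3,1,1
step 9: 3,2,3,2
2,1,2,3
3,2,1,2
0,3,1,1
step 10: 3,2,3,3
2,1,2,3
3,2,1,2
0,3,1,1
step 11: 3,3,1,2
2,2,0,1
3,2,2,3
0,3,1,1
step 12: 3,3,1,3
2,2,0,1
3,2,2,3
0,3,1,1
step 13: 3,3,2,0
2,2,0,2
3,2,2,3
0,3,1,1
step 14: 3,3,2,1
2,2,0,2
3,2,2,3
0,3,1,1
step 15: 3,3,2,2
2,2,0,2
3,2,2,3
0,3,1,1
step 16: 3,3,2,3
2,2,0,2
3,2,2,3
0,3,1,1
step 17: 3,3,3,0
2,2,0,3
3,2,2,3
0,3,1,1
step 18: 3,3,3,1
2,2,0,3
3,2,2,3
0,3,1,1
step 19: 3,3,3,2
2,2,0,3
3,2,2,3
0,3,1,1

33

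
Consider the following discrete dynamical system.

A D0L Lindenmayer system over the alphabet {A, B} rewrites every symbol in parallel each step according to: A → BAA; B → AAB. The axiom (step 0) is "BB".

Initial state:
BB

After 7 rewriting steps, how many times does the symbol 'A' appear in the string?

0) BB
1) AABAAB
2) BAABAAAABBAABAAAAB
3) AABBAABAAAABBAABAABAABAAAABAABBAABAAAABBAABAABAABAAAAB
4) BAABAAAABAABBAABAAAABBAABAABAABAAAABAABBAABAAAABBAABAAAABB…ABAABAABAAAABAABBAABAAAABBAABAAAABBAABAAAABBAABAABAABAAAAB  (len 162)
5) AABBAABAAAABBAABAABAABAAAABBAABAAAABAABBAABAAAABBAABAABAAB…ABAABAABAAAABAABBAABAAAABBAABAAAABBAABAAAABBAABAABAABAAAAB  (len 486)
6) BAABAAAABAABBAABAAAABBAABAABAABAAAABAABBAABAAAABBAABAAAABB…ABAABAABAAAABAABBAABAAAABBAABAAAABBAABAAAABBAABAABAABAAAAB  (len 1458)
7) AABBAABAAAABBAABAABAABAAAABBAABAAAABAABBAABAAAABBAABAABAAB…ABAABAABAAAABAABBAABAAAABBAABAAAABBAABAAAABBAABAABAABAAAAB  (len 4374)

2916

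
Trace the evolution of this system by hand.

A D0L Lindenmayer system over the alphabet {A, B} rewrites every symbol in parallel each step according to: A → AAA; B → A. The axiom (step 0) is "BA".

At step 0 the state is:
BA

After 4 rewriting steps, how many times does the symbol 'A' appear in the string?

108

step 0: BA
step 1: AAAA
step 2: AAAAAAAAAAAA
step 3: AAAAAAAAAAAAAAAAAAAAAAAAAAAAAAAAAAAA
step 4: AAAAAAAAAAAAAAAAAAAAAAAAAAAAAAAAAAAAAAAAAAAAAAAAAAAAAAAAAAAAAAAAAAAAAAAAAAAAAAAAAAAAAAAAAAAAAAAAAAAAAAAAAAAA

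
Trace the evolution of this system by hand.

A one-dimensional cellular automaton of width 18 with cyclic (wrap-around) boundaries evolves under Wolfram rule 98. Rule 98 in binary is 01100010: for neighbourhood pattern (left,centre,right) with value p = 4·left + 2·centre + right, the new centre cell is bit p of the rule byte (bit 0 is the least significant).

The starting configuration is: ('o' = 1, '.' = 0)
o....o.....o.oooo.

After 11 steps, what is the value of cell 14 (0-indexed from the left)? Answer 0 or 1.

0

step 0: o....o.....o.oooo.
step 1: ....o.....o.o...oo
step 2: ...o.....o.o...o.o
step 3: ..o.....o.o...o.o.
step 4: .o.....o.o...o.o..
step 5: o.....o.o...o.o...
step 6: .....o.o...o.o...o
step 7: ....o.o...o.o...o.
step 8: ...o.o...o.o...o..
step 9: ..o.o...o.o...o...
step 10: .o.o...o.o...o....
step 11: o.o...o.o...o.....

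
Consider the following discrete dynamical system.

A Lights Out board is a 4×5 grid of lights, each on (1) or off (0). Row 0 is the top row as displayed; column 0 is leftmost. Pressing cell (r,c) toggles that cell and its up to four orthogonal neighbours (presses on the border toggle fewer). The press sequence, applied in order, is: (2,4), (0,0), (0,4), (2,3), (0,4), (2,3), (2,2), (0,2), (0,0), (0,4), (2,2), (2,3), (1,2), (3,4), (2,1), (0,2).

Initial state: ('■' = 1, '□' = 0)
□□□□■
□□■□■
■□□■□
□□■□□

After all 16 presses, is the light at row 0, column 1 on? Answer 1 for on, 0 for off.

0) □□□□■
□□■□■
■□□■□
□□■□□
1) □□□□■
□□■□□
■□□□■
□□■□■
2) ■■□□■
■□■□□
■□□□■
□□■□■
3) ■■□■□
■□■□■
■□□□■
□□■□■
4) ■■□■□
■□■■■
■□■■□
□□■■■
5) ■■□□■
■□■■□
■□■■□
□□■■■
6) ■■□□■
■□■□□
■□□□■
□□■□■
7) ■■□□■
■□□□□
■■■■■
□□□□■
8) ■□■■■
■□■□□
■■■■■
□□□□■
9) □■■■■
□□■□□
■■■■■
□□□□■
10) □■■□□
□□■□■
■■■■■
□□□□■
11) □■■□□
□□□□■
■□□□■
□□■□■
12) □■■□□
□□□■■
■□■■□
□□■■■
13) □■□□□
□■■□■
■□□■□
□□■■■
14) □■□□□
□■■□■
■□□■■
□□■□□
15) □■□□□
□□■□■
□■■■■
□■■□□
16) □□■■□
□□□□■
□■■■■
□■■□□

0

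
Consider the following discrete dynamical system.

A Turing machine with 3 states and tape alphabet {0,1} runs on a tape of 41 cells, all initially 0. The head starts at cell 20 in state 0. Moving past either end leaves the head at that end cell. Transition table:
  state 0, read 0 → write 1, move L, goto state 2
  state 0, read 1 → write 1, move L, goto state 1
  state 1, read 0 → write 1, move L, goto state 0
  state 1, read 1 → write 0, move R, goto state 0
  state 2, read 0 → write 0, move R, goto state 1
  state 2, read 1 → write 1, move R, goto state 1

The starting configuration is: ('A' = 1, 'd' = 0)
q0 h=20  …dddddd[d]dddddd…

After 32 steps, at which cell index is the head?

gen 0: q0 h=20  …dddddd[d]dddddd…
gen 1: q2 h=19  …dddddd[d]Addddd…
gen 2: q1 h=20  …dddddd[A]dddddd…
gen 3: q0 h=21  …dddddd[d]dddddd…
gen 4: q2 h=20  …dddddd[d]Addddd…
gen 5: q1 h=21  …dddddd[A]dddddd…
gen 6: q0 h=22  …dddddd[d]dddddd…
gen 7: q2 h=21  …dddddd[d]Addddd…
gen 8: q1 h=22  …dddddd[A]dddddd…
gen 9: q0 h=23  …dddddd[d]dddddd…
gen 10: q2 h=22  …dddddd[d]Addddd…
gen 11: q1 h=23  …dddddd[A]dddddd…
gen 12: q0 h=24  …dddddd[d]dddddd…
gen 13: q2 h=23  …dddddd[d]Addddd…
gen 14: q1 h=24  …dddddd[A]dddddd…
gen 15: q0 h=25  …dddddd[d]dddddd…
gen 16: q2 h=24  …dddddd[d]Addddd…
gen 17: q1 h=25  …dddddd[A]dddddd…
gen 18: q0 h=26  …dddddd[d]dddddd…
gen 19: q2 h=25  …dddddd[d]Addddd…
gen 20: q1 h=26  …dddddd[A]dddddd…
gen 21: q0 h=27  …dddddd[d]dddddd…
gen 22: q2 h=26  …dddddd[d]Addddd…
gen 23: q1 h=27  …dddddd[A]dddddd…
gen 24: q0 h=28  …dddddd[d]dddddd…
gen 25: q2 h=27  …dddddd[d]Addddd…
gen 26: q1 h=28  …dddddd[A]dddddd…
gen 27: q0 h=29  …dddddd[d]dddddd…
gen 28: q2 h=28  …dddddd[d]Addddd…
gen 29: q1 h=29  …dddddd[A]dddddd…
gen 30: q0 h=30  …dddddd[d]dddddd…
gen 31: q2 h=29  …dddddd[d]Addddd…
gen 32: q1 h=30  …dddddd[A]dddddd…

30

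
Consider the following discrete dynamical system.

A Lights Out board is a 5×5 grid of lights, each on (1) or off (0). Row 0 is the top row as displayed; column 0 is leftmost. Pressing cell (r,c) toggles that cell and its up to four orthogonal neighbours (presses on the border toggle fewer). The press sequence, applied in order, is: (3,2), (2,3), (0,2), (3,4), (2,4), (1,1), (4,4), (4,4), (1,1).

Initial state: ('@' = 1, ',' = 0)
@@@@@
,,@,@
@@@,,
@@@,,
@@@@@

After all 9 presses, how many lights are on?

12

0) @@@@@
,,@,@
@@@,,
@@@,,
@@@@@
1) @@@@@
,,@,@
@@,,,
@,,@,
@@,@@
2) @@@@@
,,@@@
@@@@@
@,,,,
@@,@@
3) @,,,@
,,,@@
@@@@@
@,,,,
@@,@@
4) @,,,@
,,,@@
@@@@,
@,,@@
@@,@,
5) @,,,@
,,,@,
@@@,@
@,,@,
@@,@,
6) @@,,@
@@@@,
@,@,@
@,,@,
@@,@,
7) @@,,@
@@@@,
@,@,@
@,,@@
@@,,@
8) @@,,@
@@@@,
@,@,@
@,,@,
@@,@,
9) @,,,@
,,,@,
@@@,@
@,,@,
@@,@,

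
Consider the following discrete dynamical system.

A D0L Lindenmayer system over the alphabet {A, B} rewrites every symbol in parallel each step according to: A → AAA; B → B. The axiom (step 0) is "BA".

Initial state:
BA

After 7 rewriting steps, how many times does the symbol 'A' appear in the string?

2187

0) BA
1) BAAA
2) BAAAAAAAAA
3) BAAAAAAAAAAAAAAAAAAAAAAAAAAA
4) BAAAAAAAAAAAAAAAAAAAAAAAAAAAAAAAAAAAAAAAAAAAAAAAAAAAAAAAAAAAAAAAAAAAAAAAAAAAAAAAAA
5) BAAAAAAAAAAAAAAAAAAAAAAAAAAAAAAAAAAAAAAAAAAAAAAAAAAAAAAAAA…AAAAAAAAAAAAAAAAAAAAAAAAAAAAAAAAAAAAAAAAAAAAAAAAAAAAAAAAAA  (len 244)
6) BAAAAAAAAAAAAAAAAAAAAAAAAAAAAAAAAAAAAAAAAAAAAAAAAAAAAAAAAA…AAAAAAAAAAAAAAAAAAAAAAAAAAAAAAAAAAAAAAAAAAAAAAAAAAAAAAAAAA  (len 730)
7) BAAAAAAAAAAAAAAAAAAAAAAAAAAAAAAAAAAAAAAAAAAAAAAAAAAAAAAAAA…AAAAAAAAAAAAAAAAAAAAAAAAAAAAAAAAAAAAAAAAAAAAAAAAAAAAAAAAAA  (len 2188)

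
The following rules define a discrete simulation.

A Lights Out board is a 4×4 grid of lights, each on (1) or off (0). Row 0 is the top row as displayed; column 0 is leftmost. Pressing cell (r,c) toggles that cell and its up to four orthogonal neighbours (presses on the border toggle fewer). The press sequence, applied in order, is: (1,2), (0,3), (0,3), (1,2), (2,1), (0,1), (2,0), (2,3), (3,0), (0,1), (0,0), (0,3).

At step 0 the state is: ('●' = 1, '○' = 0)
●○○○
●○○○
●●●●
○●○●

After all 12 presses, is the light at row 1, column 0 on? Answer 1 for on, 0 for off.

1

gen 0: ●○○○
●○○○
●●●●
○●○●
gen 1: ●○●○
●●●●
●●○●
○●○●
gen 2: ●○○●
●●●○
●●○●
○●○●
gen 3: ●○●○
●●●●
●●○●
○●○●
gen 4: ●○○○
●○○○
●●●●
○●○●
gen 5: ●○○○
●●○○
○○○●
○○○●
gen 6: ○●●○
●○○○
○○○●
○○○●
gen 7: ○●●○
○○○○
●●○●
●○○●
gen 8: ○●●○
○○○●
●●●○
●○○○
gen 9: ○●●○
○○○●
○●●○
○●○○
gen 10: ●○○○
○●○●
○●●○
○●○○
gen 11: ○●○○
●●○●
○●●○
○●○○
gen 12: ○●●●
●●○○
○●●○
○●○○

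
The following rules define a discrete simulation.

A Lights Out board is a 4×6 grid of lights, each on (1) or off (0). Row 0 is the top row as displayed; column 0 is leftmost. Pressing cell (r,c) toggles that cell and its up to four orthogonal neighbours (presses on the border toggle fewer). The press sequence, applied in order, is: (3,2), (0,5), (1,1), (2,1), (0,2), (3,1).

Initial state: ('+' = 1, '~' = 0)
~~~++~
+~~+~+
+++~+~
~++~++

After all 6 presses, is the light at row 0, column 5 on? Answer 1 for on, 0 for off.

1

[0] ~~~++~
+~~+~+
+++~+~
~++~++
[1] ~~~++~
+~~+~+
++~~+~
~~~+++
[2] ~~~+~+
+~~+~~
++~~+~
~~~+++
[3] ~+~+~+
~+++~~
+~~~+~
~~~+++
[4] ~+~+~+
~~++~~
~++~+~
~+~+++
[5] ~~+~~+
~~~+~~
~++~+~
~+~+++
[6] ~~+~~+
~~~+~~
~~+~+~
+~++++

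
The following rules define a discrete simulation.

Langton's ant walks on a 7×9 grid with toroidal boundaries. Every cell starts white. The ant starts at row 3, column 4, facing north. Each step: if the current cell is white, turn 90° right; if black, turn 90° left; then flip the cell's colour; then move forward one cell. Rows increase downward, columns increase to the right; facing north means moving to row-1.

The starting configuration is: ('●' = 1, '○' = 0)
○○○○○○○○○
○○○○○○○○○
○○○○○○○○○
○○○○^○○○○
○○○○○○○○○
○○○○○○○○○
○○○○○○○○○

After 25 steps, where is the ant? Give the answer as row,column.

k=0  ○○○○○○○○○
○○○○○○○○○
○○○○○○○○○
○○○○^○○○○
○○○○○○○○○
○○○○○○○○○
○○○○○○○○○
k=1  ○○○○○○○○○
○○○○○○○○○
○○○○○○○○○
○○○○●>○○○
○○○○○○○○○
○○○○○○○○○
○○○○○○○○○
k=2  ○○○○○○○○○
○○○○○○○○○
○○○○○○○○○
○○○○●●○○○
○○○○○v○○○
○○○○○○○○○
○○○○○○○○○
k=3  ○○○○○○○○○
○○○○○○○○○
○○○○○○○○○
○○○○●●○○○
○○○○<●○○○
○○○○○○○○○
○○○○○○○○○
k=4  ○○○○○○○○○
○○○○○○○○○
○○○○○○○○○
○○○○^●○○○
○○○○●●○○○
○○○○○○○○○
○○○○○○○○○
k=5  ○○○○○○○○○
○○○○○○○○○
○○○○○○○○○
○○○<○●○○○
○○○○●●○○○
○○○○○○○○○
○○○○○○○○○
k=6  ○○○○○○○○○
○○○○○○○○○
○○○^○○○○○
○○○●○●○○○
○○○○●●○○○
○○○○○○○○○
○○○○○○○○○
k=7  ○○○○○○○○○
○○○○○○○○○
○○○●>○○○○
○○○●○●○○○
○○○○●●○○○
○○○○○○○○○
○○○○○○○○○
k=8  ○○○○○○○○○
○○○○○○○○○
○○○●●○○○○
○○○●v●○○○
○○○○●●○○○
○○○○○○○○○
○○○○○○○○○
k=9  ○○○○○○○○○
○○○○○○○○○
○○○●●○○○○
○○○<●●○○○
○○○○●●○○○
○○○○○○○○○
○○○○○○○○○
k=10  ○○○○○○○○○
○○○○○○○○○
○○○●●○○○○
○○○○●●○○○
○○○v●●○○○
○○○○○○○○○
○○○○○○○○○
k=11  ○○○○○○○○○
○○○○○○○○○
○○○●●○○○○
○○○○●●○○○
○○<●●●○○○
○○○○○○○○○
○○○○○○○○○
k=12  ○○○○○○○○○
○○○○○○○○○
○○○●●○○○○
○○^○●●○○○
○○●●●●○○○
○○○○○○○○○
○○○○○○○○○
k=13  ○○○○○○○○○
○○○○○○○○○
○○○●●○○○○
○○●>●●○○○
○○●●●●○○○
○○○○○○○○○
○○○○○○○○○
k=14  ○○○○○○○○○
○○○○○○○○○
○○○●●○○○○
○○●●●●○○○
○○●v●●○○○
○○○○○○○○○
○○○○○○○○○
k=15  ○○○○○○○○○
○○○○○○○○○
○○○●●○○○○
○○●●●●○○○
○○●○>●○○○
○○○○○○○○○
○○○○○○○○○
k=16  ○○○○○○○○○
○○○○○○○○○
○○○●●○○○○
○○●●^●○○○
○○●○○●○○○
○○○○○○○○○
○○○○○○○○○
k=17  ○○○○○○○○○
○○○○○○○○○
○○○●●○○○○
○○●<○●○○○
○○●○○●○○○
○○○○○○○○○
○○○○○○○○○
k=18  ○○○○○○○○○
○○○○○○○○○
○○○●●○○○○
○○●○○●○○○
○○●v○●○○○
○○○○○○○○○
○○○○○○○○○
k=19  ○○○○○○○○○
○○○○○○○○○
○○○●●○○○○
○○●○○●○○○
○○<●○●○○○
○○○○○○○○○
○○○○○○○○○
k=20  ○○○○○○○○○
○○○○○○○○○
○○○●●○○○○
○○●○○●○○○
○○○●○●○○○
○○v○○○○○○
○○○○○○○○○
k=21  ○○○○○○○○○
○○○○○○○○○
○○○●●○○○○
○○●○○●○○○
○○○●○●○○○
○<●○○○○○○
○○○○○○○○○
k=22  ○○○○○○○○○
○○○○○○○○○
○○○●●○○○○
○○●○○●○○○
○^○●○●○○○
○●●○○○○○○
○○○○○○○○○
k=23  ○○○○○○○○○
○○○○○○○○○
○○○●●○○○○
○○●○○●○○○
○●>●○●○○○
○●●○○○○○○
○○○○○○○○○
k=24  ○○○○○○○○○
○○○○○○○○○
○○○●●○○○○
○○●○○●○○○
○●●●○●○○○
○●v○○○○○○
○○○○○○○○○
k=25  ○○○○○○○○○
○○○○○○○○○
○○○●●○○○○
○○●○○●○○○
○●●●○●○○○
○●○>○○○○○
○○○○○○○○○

5,3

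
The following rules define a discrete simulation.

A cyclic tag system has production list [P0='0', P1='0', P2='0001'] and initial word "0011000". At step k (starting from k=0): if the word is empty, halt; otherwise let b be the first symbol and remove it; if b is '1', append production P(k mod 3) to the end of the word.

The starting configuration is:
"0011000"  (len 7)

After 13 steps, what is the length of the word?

0

[0] "0011000"  (len 7)
[1] "011000"  (len 6)
[2] "11000"  (len 5)
[3] "10000001"  (len 8)
[4] "00000010"  (len 8)
[5] "0000010"  (len 7)
[6] "000010"  (len 6)
[7] "00010"  (len 5)
[8] "0010"  (len 4)
[9] "010"  (len 3)
[10] "10"  (len 2)
[11] "00"  (len 2)
[12] "0"  (len 1)
[13] (halted — word empty)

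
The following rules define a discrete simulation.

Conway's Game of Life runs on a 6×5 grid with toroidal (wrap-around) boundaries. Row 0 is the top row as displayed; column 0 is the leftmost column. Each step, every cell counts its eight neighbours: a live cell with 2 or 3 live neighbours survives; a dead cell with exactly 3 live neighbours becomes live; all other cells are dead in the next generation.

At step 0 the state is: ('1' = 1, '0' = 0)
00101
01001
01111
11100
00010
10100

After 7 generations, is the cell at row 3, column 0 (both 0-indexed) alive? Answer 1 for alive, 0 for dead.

[0] 00101
01001
01111
11100
00010
10100
[1] 00101
01001
00001
10000
10011
01101
[2] 00101
00001
00001
10010
00110
01100
[3] 11100
10001
10011
00110
00011
01000
[4] 00101
00100
11100
10100
00011
01011
[5] 11101
10100
10110
10100
01000
00000
[6] 10111
00000
10110
10111
01000
00100
[7] 01111
10000
10100
10000
11001
10101

1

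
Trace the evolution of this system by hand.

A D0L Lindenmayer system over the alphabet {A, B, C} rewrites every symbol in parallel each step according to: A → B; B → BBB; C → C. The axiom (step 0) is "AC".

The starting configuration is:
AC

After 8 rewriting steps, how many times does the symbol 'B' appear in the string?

t=0: AC
t=1: BC
t=2: BBBC
t=3: BBBBBBBBBC
t=4: BBBBBBBBBBBBBBBBBBBBBBBBBBBC
t=5: BBBBBBBBBBBBBBBBBBBBBBBBBBBBBBBBBBBBBBBBBBBBBBBBBBBBBBBBBBBBBBBBBBBBBBBBBBBBBBBBBC
t=6: BBBBBBBBBBBBBBBBBBBBBBBBBBBBBBBBBBBBBBBBBBBBBBBBBBBBBBBBBB…BBBBBBBBBBBBBBBBBBBBBBBBBBBBBBBBBBBBBBBBBBBBBBBBBBBBBBBBBC  (len 244)
t=7: BBBBBBBBBBBBBBBBBBBBBBBBBBBBBBBBBBBBBBBBBBBBBBBBBBBBBBBBBB…BBBBBBBBBBBBBBBBBBBBBBBBBBBBBBBBBBBBBBBBBBBBBBBBBBBBBBBBBC  (len 730)
t=8: BBBBBBBBBBBBBBBBBBBBBBBBBBBBBBBBBBBBBBBBBBBBBBBBBBBBBBBBBB…BBBBBBBBBBBBBBBBBBBBBBBBBBBBBBBBBBBBBBBBBBBBBBBBBBBBBBBBBC  (len 2188)

2187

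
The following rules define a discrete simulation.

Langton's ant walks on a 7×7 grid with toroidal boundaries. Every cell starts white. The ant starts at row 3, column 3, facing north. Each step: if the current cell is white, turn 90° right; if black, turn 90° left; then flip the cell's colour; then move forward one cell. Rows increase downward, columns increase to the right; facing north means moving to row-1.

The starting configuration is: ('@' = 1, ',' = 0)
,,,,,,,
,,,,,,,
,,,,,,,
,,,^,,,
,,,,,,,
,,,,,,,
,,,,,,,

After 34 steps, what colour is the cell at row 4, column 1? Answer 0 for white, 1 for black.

0

step 0: ,,,,,,,
,,,,,,,
,,,,,,,
,,,^,,,
,,,,,,,
,,,,,,,
,,,,,,,
step 1: ,,,,,,,
,,,,,,,
,,,,,,,
,,,@>,,
,,,,,,,
,,,,,,,
,,,,,,,
step 2: ,,,,,,,
,,,,,,,
,,,,,,,
,,,@@,,
,,,,v,,
,,,,,,,
,,,,,,,
step 3: ,,,,,,,
,,,,,,,
,,,,,,,
,,,@@,,
,,,<@,,
,,,,,,,
,,,,,,,
step 4: ,,,,,,,
,,,,,,,
,,,,,,,
,,,^@,,
,,,@@,,
,,,,,,,
,,,,,,,
step 5: ,,,,,,,
,,,,,,,
,,,,,,,
,,<,@,,
,,,@@,,
,,,,,,,
,,,,,,,
step 6: ,,,,,,,
,,,,,,,
,,^,,,,
,,@,@,,
,,,@@,,
,,,,,,,
,,,,,,,
step 7: ,,,,,,,
,,,,,,,
,,@>,,,
,,@,@,,
,,,@@,,
,,,,,,,
,,,,,,,
step 8: ,,,,,,,
,,,,,,,
,,@@,,,
,,@v@,,
,,,@@,,
,,,,,,,
,,,,,,,
step 9: ,,,,,,,
,,,,,,,
,,@@,,,
,,<@@,,
,,,@@,,
,,,,,,,
,,,,,,,
step 10: ,,,,,,,
,,,,,,,
,,@@,,,
,,,@@,,
,,v@@,,
,,,,,,,
,,,,,,,
step 11: ,,,,,,,
,,,,,,,
,,@@,,,
,,,@@,,
,<@@@,,
,,,,,,,
,,,,,,,
step 12: ,,,,,,,
,,,,,,,
,,@@,,,
,^,@@,,
,@@@@,,
,,,,,,,
,,,,,,,
step 13: ,,,,,,,
,,,,,,,
,,@@,,,
,@>@@,,
,@@@@,,
,,,,,,,
,,,,,,,
step 14: ,,,,,,,
,,,,,,,
,,@@,,,
,@@@@,,
,@v@@,,
,,,,,,,
,,,,,,,
step 15: ,,,,,,,
,,,,,,,
,,@@,,,
,@@@@,,
,@,>@,,
,,,,,,,
,,,,,,,
step 16: ,,,,,,,
,,,,,,,
,,@@,,,
,@@^@,,
,@,,@,,
,,,,,,,
,,,,,,,
step 17: ,,,,,,,
,,,,,,,
,,@@,,,
,@<,@,,
,@,,@,,
,,,,,,,
,,,,,,,
step 18: ,,,,,,,
,,,,,,,
,,@@,,,
,@,,@,,
,@v,@,,
,,,,,,,
,,,,,,,
step 19: ,,,,,,,
,,,,,,,
,,@@,,,
,@,,@,,
,<@,@,,
,,,,,,,
,,,,,,,
step 20: ,,,,,,,
,,,,,,,
,,@@,,,
,@,,@,,
,,@,@,,
,v,,,,,
,,,,,,,
step 21: ,,,,,,,
,,,,,,,
,,@@,,,
,@,,@,,
,,@,@,,
<@,,,,,
,,,,,,,
step 22: ,,,,,,,
,,,,,,,
,,@@,,,
,@,,@,,
^,@,@,,
@@,,,,,
,,,,,,,
step 23: ,,,,,,,
,,,,,,,
,,@@,,,
,@,,@,,
@>@,@,,
@@,,,,,
,,,,,,,
step 24: ,,,,,,,
,,,,,,,
,,@@,,,
,@,,@,,
@@@,@,,
@v,,,,,
,,,,,,,
step 25: ,,,,,,,
,,,,,,,
,,@@,,,
,@,,@,,
@@@,@,,
@,>,,,,
,,,,,,,
step 26: ,,,,,,,
,,,,,,,
,,@@,,,
,@,,@,,
@@@,@,,
@,@,,,,
,,v,,,,
step 27: ,,,,,,,
,,,,,,,
,,@@,,,
,@,,@,,
@@@,@,,
@,@,,,,
,<@,,,,
step 28: ,,,,,,,
,,,,,,,
,,@@,,,
,@,,@,,
@@@,@,,
@^@,,,,
,@@,,,,
step 29: ,,,,,,,
,,,,,,,
,,@@,,,
,@,,@,,
@@@,@,,
@@>,,,,
,@@,,,,
step 30: ,,,,,,,
,,,,,,,
,,@@,,,
,@,,@,,
@@^,@,,
@@,,,,,
,@@,,,,
step 31: ,,,,,,,
,,,,,,,
,,@@,,,
,@,,@,,
@<,,@,,
@@,,,,,
,@@,,,,
step 32: ,,,,,,,
,,,,,,,
,,@@,,,
,@,,@,,
@,,,@,,
@v,,,,,
,@@,,,,
step 33: ,,,,,,,
,,,,,,,
,,@@,,,
,@,,@,,
@,,,@,,
@,>,,,,
,@@,,,,
step 34: ,,,,,,,
,,,,,,,
,,@@,,,
,@,,@,,
@,,,@,,
@,@,,,,
,@v,,,,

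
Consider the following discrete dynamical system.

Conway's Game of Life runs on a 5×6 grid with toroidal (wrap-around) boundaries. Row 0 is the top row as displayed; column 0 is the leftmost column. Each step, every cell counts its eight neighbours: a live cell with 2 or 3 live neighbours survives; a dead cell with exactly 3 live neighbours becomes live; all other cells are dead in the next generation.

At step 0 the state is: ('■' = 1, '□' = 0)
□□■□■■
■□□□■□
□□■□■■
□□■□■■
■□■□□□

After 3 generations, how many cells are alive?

7

gen 0: □□■□■■
■□□□■□
□□■□■■
□□■□■■
■□■□□□
gen 1: ■□□□■□
■■□□□□
■■□□□□
■□■□■□
■□■□□□
gen 2: ■□□□□□
□□□□□□
□□■□□□
■□■■□□
■□□□□□
gen 3: □□□□□□
□□□□□□
□■■■□□
□□■■□□
■□□□□■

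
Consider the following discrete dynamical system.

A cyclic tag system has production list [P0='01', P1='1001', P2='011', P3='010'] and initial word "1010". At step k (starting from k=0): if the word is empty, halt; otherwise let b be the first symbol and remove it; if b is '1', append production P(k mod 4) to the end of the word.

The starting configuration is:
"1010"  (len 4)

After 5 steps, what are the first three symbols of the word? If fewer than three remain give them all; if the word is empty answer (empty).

t=0: "1010"  (len 4)
t=1: "01001"  (len 5)
t=2: "1001"  (len 4)
t=3: "001011"  (len 6)
t=4: "01011"  (len 5)
t=5: "1011"  (len 4)

101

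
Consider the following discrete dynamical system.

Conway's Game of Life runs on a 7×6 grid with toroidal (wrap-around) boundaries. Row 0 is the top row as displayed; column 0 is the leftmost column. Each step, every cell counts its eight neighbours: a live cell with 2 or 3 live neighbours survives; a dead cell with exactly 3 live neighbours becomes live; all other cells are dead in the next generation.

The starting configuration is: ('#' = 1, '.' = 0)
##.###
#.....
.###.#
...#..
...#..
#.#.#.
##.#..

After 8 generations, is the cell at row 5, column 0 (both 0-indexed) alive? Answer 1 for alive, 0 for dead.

t=0: ##.###
#.....
.###.#
...#..
...#..
#.#.#.
##.#..
t=1: ...##.
......
#####.
...#..
..###.
#.#.##
......
t=2: ......
.#...#
.####.
.....#
.##...
.##.##
......
t=3: ......
##.##.
.#####
#...#.
.#####
####..
......
t=4: ......
##....
......
......
......
#....#
.##...
t=5: #.#...
......
......
......
......
##....
##....
t=6: #.....
......
......
......
......
##....
..#..#
t=7: ......
......
......
......
......
##....
.....#
t=8: ......
......
......
......
......
#.....
#.....

1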